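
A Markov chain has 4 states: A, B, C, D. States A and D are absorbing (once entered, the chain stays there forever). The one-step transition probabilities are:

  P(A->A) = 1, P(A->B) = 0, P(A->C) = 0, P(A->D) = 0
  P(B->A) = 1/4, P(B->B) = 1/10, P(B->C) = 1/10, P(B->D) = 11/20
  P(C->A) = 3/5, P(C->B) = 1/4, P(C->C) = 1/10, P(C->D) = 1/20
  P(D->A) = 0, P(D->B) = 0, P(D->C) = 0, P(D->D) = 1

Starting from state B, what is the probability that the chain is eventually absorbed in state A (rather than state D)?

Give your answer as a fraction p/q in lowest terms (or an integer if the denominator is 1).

Let a_i = P(absorbed in A | start in state i).
Boundary conditions: a_A = 1, a_D = 0.
For each transient state i, a_i = sum_j P(i->j) * a_j:
  a_B = 1/4*a_A + 1/10*a_B + 1/10*a_C + 11/20*a_D
  a_C = 3/5*a_A + 1/4*a_B + 1/10*a_C + 1/20*a_D

Substituting a_A = 1 and a_D = 0, rearrange to (I - Q) a = r where r[i] = P(i -> A):
  [9/10, -1/10] . (a_B, a_C) = 1/4
  [-1/4, 9/10] . (a_B, a_C) = 3/5

Solving yields:
  a_B = 57/157
  a_C = 241/314

Starting state is B, so the absorption probability is a_B = 57/157.

Answer: 57/157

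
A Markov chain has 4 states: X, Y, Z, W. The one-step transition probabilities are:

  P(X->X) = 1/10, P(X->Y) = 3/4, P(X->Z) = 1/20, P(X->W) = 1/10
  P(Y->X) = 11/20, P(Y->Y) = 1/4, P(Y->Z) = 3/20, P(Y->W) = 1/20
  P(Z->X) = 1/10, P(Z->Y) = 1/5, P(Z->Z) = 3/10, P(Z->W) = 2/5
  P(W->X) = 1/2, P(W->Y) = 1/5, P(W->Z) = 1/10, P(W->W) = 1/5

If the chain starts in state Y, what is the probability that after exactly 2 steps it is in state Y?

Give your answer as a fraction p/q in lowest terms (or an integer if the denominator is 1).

Answer: 103/200

Derivation:
Computing P^2 by repeated multiplication:
P^1 =
  X: [1/10, 3/4, 1/20, 1/10]
  Y: [11/20, 1/4, 3/20, 1/20]
  Z: [1/10, 1/5, 3/10, 2/5]
  W: [1/2, 1/5, 1/10, 1/5]
P^2 =
  X: [191/400, 117/400, 57/400, 7/80]
  Y: [93/400, 103/200, 23/200, 11/80]
  Z: [7/20, 53/200, 33/200, 11/50]
  W: [27/100, 97/200, 21/200, 7/50]

(P^2)[Y -> Y] = 103/200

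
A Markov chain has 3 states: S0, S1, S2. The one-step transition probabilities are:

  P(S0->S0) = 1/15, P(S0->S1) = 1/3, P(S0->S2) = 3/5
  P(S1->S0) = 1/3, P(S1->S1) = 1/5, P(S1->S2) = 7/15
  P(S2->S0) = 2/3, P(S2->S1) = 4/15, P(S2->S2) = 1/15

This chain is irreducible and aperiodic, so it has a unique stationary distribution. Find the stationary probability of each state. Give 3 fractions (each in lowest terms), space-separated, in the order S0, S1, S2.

Answer: 140/389 106/389 143/389

Derivation:
The stationary distribution satisfies pi = pi * P, i.e.:
  pi_S0 = 1/15*pi_S0 + 1/3*pi_S1 + 2/3*pi_S2
  pi_S1 = 1/3*pi_S0 + 1/5*pi_S1 + 4/15*pi_S2
  pi_S2 = 3/5*pi_S0 + 7/15*pi_S1 + 1/15*pi_S2
with normalization: pi_S0 + pi_S1 + pi_S2 = 1.

Using the first 2 balance equations plus normalization, the linear system A*pi = b is:
  [-14/15, 1/3, 2/3] . pi = 0
  [1/3, -4/5, 4/15] . pi = 0
  [1, 1, 1] . pi = 1

Solving yields:
  pi_S0 = 140/389
  pi_S1 = 106/389
  pi_S2 = 143/389

Verification (pi * P):
  140/389*1/15 + 106/389*1/3 + 143/389*2/3 = 140/389 = pi_S0  (ok)
  140/389*1/3 + 106/389*1/5 + 143/389*4/15 = 106/389 = pi_S1  (ok)
  140/389*3/5 + 106/389*7/15 + 143/389*1/15 = 143/389 = pi_S2  (ok)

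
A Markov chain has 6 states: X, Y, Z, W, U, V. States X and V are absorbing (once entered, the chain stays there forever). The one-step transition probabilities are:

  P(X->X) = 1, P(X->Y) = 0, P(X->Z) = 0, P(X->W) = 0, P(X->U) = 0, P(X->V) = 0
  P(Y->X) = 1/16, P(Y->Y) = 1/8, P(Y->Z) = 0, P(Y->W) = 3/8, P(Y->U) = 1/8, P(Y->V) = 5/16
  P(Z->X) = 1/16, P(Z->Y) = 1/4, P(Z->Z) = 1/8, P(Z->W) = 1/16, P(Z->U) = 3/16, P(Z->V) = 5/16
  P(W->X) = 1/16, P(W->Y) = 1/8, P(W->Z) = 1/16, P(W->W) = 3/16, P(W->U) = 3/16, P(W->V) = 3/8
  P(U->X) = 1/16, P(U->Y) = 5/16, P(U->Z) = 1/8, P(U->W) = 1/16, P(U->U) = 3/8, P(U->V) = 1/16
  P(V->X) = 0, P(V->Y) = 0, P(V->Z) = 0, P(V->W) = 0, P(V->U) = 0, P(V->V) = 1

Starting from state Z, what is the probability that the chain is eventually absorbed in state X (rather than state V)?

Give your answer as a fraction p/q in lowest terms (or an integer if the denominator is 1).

Let a_i = P(absorbed in X | start in state i).
Boundary conditions: a_X = 1, a_V = 0.
For each transient state i, a_i = sum_j P(i->j) * a_j:
  a_Y = 1/16*a_X + 1/8*a_Y + 0*a_Z + 3/8*a_W + 1/8*a_U + 5/16*a_V
  a_Z = 1/16*a_X + 1/4*a_Y + 1/8*a_Z + 1/16*a_W + 3/16*a_U + 5/16*a_V
  a_W = 1/16*a_X + 1/8*a_Y + 1/16*a_Z + 3/16*a_W + 3/16*a_U + 3/8*a_V
  a_U = 1/16*a_X + 5/16*a_Y + 1/8*a_Z + 1/16*a_W + 3/8*a_U + 1/16*a_V

Substituting a_X = 1 and a_V = 0, rearrange to (I - Q) a = r where r[i] = P(i -> X):
  [7/8, 0, -3/8, -1/8] . (a_Y, a_Z, a_W, a_U) = 1/16
  [-1/4, 7/8, -1/16, -3/16] . (a_Y, a_Z, a_W, a_U) = 1/16
  [-1/8, -1/16, 13/16, -3/16] . (a_Y, a_Z, a_W, a_U) = 1/16
  [-5/16, -1/8, -1/16, 5/8] . (a_Y, a_Z, a_W, a_U) = 1/16

Solving yields:
  a_Y = 3299/18102
  a_Z = 570/3017
  a_W = 3193/18102
  a_U = 4463/18102

Starting state is Z, so the absorption probability is a_Z = 570/3017.

Answer: 570/3017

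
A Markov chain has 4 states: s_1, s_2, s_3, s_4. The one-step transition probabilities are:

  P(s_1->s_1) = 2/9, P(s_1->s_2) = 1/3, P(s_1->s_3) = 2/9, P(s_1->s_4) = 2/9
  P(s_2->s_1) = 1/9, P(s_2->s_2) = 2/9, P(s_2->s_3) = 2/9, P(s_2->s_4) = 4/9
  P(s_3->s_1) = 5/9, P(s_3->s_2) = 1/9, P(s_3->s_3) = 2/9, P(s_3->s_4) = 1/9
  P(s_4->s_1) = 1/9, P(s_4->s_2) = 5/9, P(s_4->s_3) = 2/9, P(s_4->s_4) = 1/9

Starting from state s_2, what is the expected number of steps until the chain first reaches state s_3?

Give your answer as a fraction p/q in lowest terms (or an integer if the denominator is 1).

Let h_i = expected steps to first reach s_3 from state i.
Boundary: h_s_3 = 0.
First-step equations for the other states:
  h_s_1 = 1 + 2/9*h_s_1 + 1/3*h_s_2 + 2/9*h_s_3 + 2/9*h_s_4
  h_s_2 = 1 + 1/9*h_s_1 + 2/9*h_s_2 + 2/9*h_s_3 + 4/9*h_s_4
  h_s_4 = 1 + 1/9*h_s_1 + 5/9*h_s_2 + 2/9*h_s_3 + 1/9*h_s_4

Substituting h_s_3 = 0 and rearranging gives the linear system (I - Q) h = 1:
  [7/9, -1/3, -2/9] . (h_s_1, h_s_2, h_s_4) = 1
  [-1/9, 7/9, -4/9] . (h_s_1, h_s_2, h_s_4) = 1
  [-1/9, -5/9, 8/9] . (h_s_1, h_s_2, h_s_4) = 1

Solving yields:
  h_s_1 = 9/2
  h_s_2 = 9/2
  h_s_4 = 9/2

Starting state is s_2, so the expected hitting time is h_s_2 = 9/2.

Answer: 9/2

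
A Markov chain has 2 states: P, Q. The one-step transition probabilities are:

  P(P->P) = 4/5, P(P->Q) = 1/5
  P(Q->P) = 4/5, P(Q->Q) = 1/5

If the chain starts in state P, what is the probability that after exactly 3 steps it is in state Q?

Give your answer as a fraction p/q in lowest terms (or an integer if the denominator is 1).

Answer: 1/5

Derivation:
Computing P^3 by repeated multiplication:
P^1 =
  P: [4/5, 1/5]
  Q: [4/5, 1/5]
P^2 =
  P: [4/5, 1/5]
  Q: [4/5, 1/5]
P^3 =
  P: [4/5, 1/5]
  Q: [4/5, 1/5]

(P^3)[P -> Q] = 1/5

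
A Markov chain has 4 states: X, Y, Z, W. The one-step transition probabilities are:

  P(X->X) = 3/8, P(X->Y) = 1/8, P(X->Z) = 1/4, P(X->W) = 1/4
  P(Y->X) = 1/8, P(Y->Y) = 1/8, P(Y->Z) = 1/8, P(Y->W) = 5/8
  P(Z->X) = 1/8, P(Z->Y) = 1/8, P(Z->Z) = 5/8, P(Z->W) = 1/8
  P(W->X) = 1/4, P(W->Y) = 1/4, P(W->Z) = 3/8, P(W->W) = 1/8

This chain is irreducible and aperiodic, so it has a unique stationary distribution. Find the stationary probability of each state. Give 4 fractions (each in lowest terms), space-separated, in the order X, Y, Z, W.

Answer: 9/44 27/176 73/176 5/22

Derivation:
The stationary distribution satisfies pi = pi * P, i.e.:
  pi_X = 3/8*pi_X + 1/8*pi_Y + 1/8*pi_Z + 1/4*pi_W
  pi_Y = 1/8*pi_X + 1/8*pi_Y + 1/8*pi_Z + 1/4*pi_W
  pi_Z = 1/4*pi_X + 1/8*pi_Y + 5/8*pi_Z + 3/8*pi_W
  pi_W = 1/4*pi_X + 5/8*pi_Y + 1/8*pi_Z + 1/8*pi_W
with normalization: pi_X + pi_Y + pi_Z + pi_W = 1.

Using the first 3 balance equations plus normalization, the linear system A*pi = b is:
  [-5/8, 1/8, 1/8, 1/4] . pi = 0
  [1/8, -7/8, 1/8, 1/4] . pi = 0
  [1/4, 1/8, -3/8, 3/8] . pi = 0
  [1, 1, 1, 1] . pi = 1

Solving yields:
  pi_X = 9/44
  pi_Y = 27/176
  pi_Z = 73/176
  pi_W = 5/22

Verification (pi * P):
  9/44*3/8 + 27/176*1/8 + 73/176*1/8 + 5/22*1/4 = 9/44 = pi_X  (ok)
  9/44*1/8 + 27/176*1/8 + 73/176*1/8 + 5/22*1/4 = 27/176 = pi_Y  (ok)
  9/44*1/4 + 27/176*1/8 + 73/176*5/8 + 5/22*3/8 = 73/176 = pi_Z  (ok)
  9/44*1/4 + 27/176*5/8 + 73/176*1/8 + 5/22*1/8 = 5/22 = pi_W  (ok)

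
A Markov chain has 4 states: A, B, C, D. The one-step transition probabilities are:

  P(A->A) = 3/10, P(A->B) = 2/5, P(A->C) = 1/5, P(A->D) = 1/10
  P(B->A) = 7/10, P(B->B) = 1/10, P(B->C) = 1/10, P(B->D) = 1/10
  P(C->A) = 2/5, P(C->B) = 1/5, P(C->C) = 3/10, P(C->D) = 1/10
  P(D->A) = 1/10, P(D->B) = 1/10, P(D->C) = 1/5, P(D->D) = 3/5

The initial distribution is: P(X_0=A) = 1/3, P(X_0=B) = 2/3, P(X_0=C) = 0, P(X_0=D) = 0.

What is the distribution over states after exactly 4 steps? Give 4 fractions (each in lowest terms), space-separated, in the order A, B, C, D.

Answer: 11299/30000 2399/10000 5879/30000 3/16

Derivation:
Propagating the distribution step by step (d_{t+1} = d_t * P):
d_0 = (A=1/3, B=2/3, C=0, D=0)
  d_1[A] = 1/3*3/10 + 2/3*7/10 + 0*2/5 + 0*1/10 = 17/30
  d_1[B] = 1/3*2/5 + 2/3*1/10 + 0*1/5 + 0*1/10 = 1/5
  d_1[C] = 1/3*1/5 + 2/3*1/10 + 0*3/10 + 0*1/5 = 2/15
  d_1[D] = 1/3*1/10 + 2/3*1/10 + 0*1/10 + 0*3/5 = 1/10
d_1 = (A=17/30, B=1/5, C=2/15, D=1/10)
  d_2[A] = 17/30*3/10 + 1/5*7/10 + 2/15*2/5 + 1/10*1/10 = 28/75
  d_2[B] = 17/30*2/5 + 1/5*1/10 + 2/15*1/5 + 1/10*1/10 = 17/60
  d_2[C] = 17/30*1/5 + 1/5*1/10 + 2/15*3/10 + 1/10*1/5 = 29/150
  d_2[D] = 17/30*1/10 + 1/5*1/10 + 2/15*1/10 + 1/10*3/5 = 3/20
d_2 = (A=28/75, B=17/60, C=29/150, D=3/20)
  d_3[A] = 28/75*3/10 + 17/60*7/10 + 29/150*2/5 + 3/20*1/10 = 151/375
  d_3[B] = 28/75*2/5 + 17/60*1/10 + 29/150*1/5 + 3/20*1/10 = 347/1500
  d_3[C] = 28/75*1/5 + 17/60*1/10 + 29/150*3/10 + 3/20*1/5 = 191/1000
  d_3[D] = 28/75*1/10 + 17/60*1/10 + 29/150*1/10 + 3/20*3/5 = 7/40
d_3 = (A=151/375, B=347/1500, C=191/1000, D=7/40)
  d_4[A] = 151/375*3/10 + 347/1500*7/10 + 191/1000*2/5 + 7/40*1/10 = 11299/30000
  d_4[B] = 151/375*2/5 + 347/1500*1/10 + 191/1000*1/5 + 7/40*1/10 = 2399/10000
  d_4[C] = 151/375*1/5 + 347/1500*1/10 + 191/1000*3/10 + 7/40*1/5 = 5879/30000
  d_4[D] = 151/375*1/10 + 347/1500*1/10 + 191/1000*1/10 + 7/40*3/5 = 3/16
d_4 = (A=11299/30000, B=2399/10000, C=5879/30000, D=3/16)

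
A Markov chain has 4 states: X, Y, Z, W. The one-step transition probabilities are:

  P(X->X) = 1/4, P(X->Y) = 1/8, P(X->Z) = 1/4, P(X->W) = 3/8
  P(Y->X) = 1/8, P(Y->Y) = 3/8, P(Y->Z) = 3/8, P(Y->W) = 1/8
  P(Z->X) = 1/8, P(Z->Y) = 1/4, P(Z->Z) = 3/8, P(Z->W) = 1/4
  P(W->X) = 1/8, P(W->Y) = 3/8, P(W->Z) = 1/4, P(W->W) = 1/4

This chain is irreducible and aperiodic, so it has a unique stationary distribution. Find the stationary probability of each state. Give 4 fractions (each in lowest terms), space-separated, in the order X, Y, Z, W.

Answer: 1/7 17/57 131/399 92/399

Derivation:
The stationary distribution satisfies pi = pi * P, i.e.:
  pi_X = 1/4*pi_X + 1/8*pi_Y + 1/8*pi_Z + 1/8*pi_W
  pi_Y = 1/8*pi_X + 3/8*pi_Y + 1/4*pi_Z + 3/8*pi_W
  pi_Z = 1/4*pi_X + 3/8*pi_Y + 3/8*pi_Z + 1/4*pi_W
  pi_W = 3/8*pi_X + 1/8*pi_Y + 1/4*pi_Z + 1/4*pi_W
with normalization: pi_X + pi_Y + pi_Z + pi_W = 1.

Using the first 3 balance equations plus normalization, the linear system A*pi = b is:
  [-3/4, 1/8, 1/8, 1/8] . pi = 0
  [1/8, -5/8, 1/4, 3/8] . pi = 0
  [1/4, 3/8, -5/8, 1/4] . pi = 0
  [1, 1, 1, 1] . pi = 1

Solving yields:
  pi_X = 1/7
  pi_Y = 17/57
  pi_Z = 131/399
  pi_W = 92/399

Verification (pi * P):
  1/7*1/4 + 17/57*1/8 + 131/399*1/8 + 92/399*1/8 = 1/7 = pi_X  (ok)
  1/7*1/8 + 17/57*3/8 + 131/399*1/4 + 92/399*3/8 = 17/57 = pi_Y  (ok)
  1/7*1/4 + 17/57*3/8 + 131/399*3/8 + 92/399*1/4 = 131/399 = pi_Z  (ok)
  1/7*3/8 + 17/57*1/8 + 131/399*1/4 + 92/399*1/4 = 92/399 = pi_W  (ok)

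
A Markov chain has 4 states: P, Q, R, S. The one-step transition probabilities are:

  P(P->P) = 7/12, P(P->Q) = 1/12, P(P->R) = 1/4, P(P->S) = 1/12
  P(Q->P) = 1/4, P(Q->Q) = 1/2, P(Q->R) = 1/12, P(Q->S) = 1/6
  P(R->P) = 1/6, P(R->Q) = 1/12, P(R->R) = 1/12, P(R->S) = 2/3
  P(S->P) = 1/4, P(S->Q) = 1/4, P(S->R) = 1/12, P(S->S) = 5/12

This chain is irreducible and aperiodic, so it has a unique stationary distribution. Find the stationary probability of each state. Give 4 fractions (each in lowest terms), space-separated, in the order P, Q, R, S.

The stationary distribution satisfies pi = pi * P, i.e.:
  pi_P = 7/12*pi_P + 1/4*pi_Q + 1/6*pi_R + 1/4*pi_S
  pi_Q = 1/12*pi_P + 1/2*pi_Q + 1/12*pi_R + 1/4*pi_S
  pi_R = 1/4*pi_P + 1/12*pi_Q + 1/12*pi_R + 1/12*pi_S
  pi_S = 1/12*pi_P + 1/6*pi_Q + 2/3*pi_R + 5/12*pi_S
with normalization: pi_P + pi_Q + pi_R + pi_S = 1.

Using the first 3 balance equations plus normalization, the linear system A*pi = b is:
  [-5/12, 1/4, 1/6, 1/4] . pi = 0
  [1/12, -1/2, 1/12, 1/4] . pi = 0
  [1/4, 1/12, -11/12, 1/12] . pi = 0
  [1, 1, 1, 1] . pi = 1

Solving yields:
  pi_P = 5/14
  pi_Q = 2/9
  pi_R = 1/7
  pi_S = 5/18

Verification (pi * P):
  5/14*7/12 + 2/9*1/4 + 1/7*1/6 + 5/18*1/4 = 5/14 = pi_P  (ok)
  5/14*1/12 + 2/9*1/2 + 1/7*1/12 + 5/18*1/4 = 2/9 = pi_Q  (ok)
  5/14*1/4 + 2/9*1/12 + 1/7*1/12 + 5/18*1/12 = 1/7 = pi_R  (ok)
  5/14*1/12 + 2/9*1/6 + 1/7*2/3 + 5/18*5/12 = 5/18 = pi_S  (ok)

Answer: 5/14 2/9 1/7 5/18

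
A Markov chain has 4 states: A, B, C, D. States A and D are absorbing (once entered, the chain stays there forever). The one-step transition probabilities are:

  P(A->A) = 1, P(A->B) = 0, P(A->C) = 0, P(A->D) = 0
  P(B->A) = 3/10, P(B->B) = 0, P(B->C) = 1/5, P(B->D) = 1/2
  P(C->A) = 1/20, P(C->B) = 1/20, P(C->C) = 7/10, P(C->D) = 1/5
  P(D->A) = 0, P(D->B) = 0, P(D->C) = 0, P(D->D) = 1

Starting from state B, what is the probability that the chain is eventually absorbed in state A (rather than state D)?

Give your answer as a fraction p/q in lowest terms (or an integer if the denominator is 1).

Let a_i = P(absorbed in A | start in state i).
Boundary conditions: a_A = 1, a_D = 0.
For each transient state i, a_i = sum_j P(i->j) * a_j:
  a_B = 3/10*a_A + 0*a_B + 1/5*a_C + 1/2*a_D
  a_C = 1/20*a_A + 1/20*a_B + 7/10*a_C + 1/5*a_D

Substituting a_A = 1 and a_D = 0, rearrange to (I - Q) a = r where r[i] = P(i -> A):
  [1, -1/5] . (a_B, a_C) = 3/10
  [-1/20, 3/10] . (a_B, a_C) = 1/20

Solving yields:
  a_B = 10/29
  a_C = 13/58

Starting state is B, so the absorption probability is a_B = 10/29.

Answer: 10/29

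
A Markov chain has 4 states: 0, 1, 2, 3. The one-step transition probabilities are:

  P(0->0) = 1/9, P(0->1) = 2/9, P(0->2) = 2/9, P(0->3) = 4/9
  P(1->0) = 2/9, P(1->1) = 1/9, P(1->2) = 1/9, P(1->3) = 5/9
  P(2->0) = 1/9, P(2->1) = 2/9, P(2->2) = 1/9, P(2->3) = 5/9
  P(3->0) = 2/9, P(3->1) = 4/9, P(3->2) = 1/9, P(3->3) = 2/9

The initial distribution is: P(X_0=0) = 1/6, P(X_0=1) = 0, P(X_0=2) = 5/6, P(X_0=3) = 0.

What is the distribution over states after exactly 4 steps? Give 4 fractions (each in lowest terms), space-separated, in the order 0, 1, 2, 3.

Propagating the distribution step by step (d_{t+1} = d_t * P):
d_0 = (0=1/6, 1=0, 2=5/6, 3=0)
  d_1[0] = 1/6*1/9 + 0*2/9 + 5/6*1/9 + 0*2/9 = 1/9
  d_1[1] = 1/6*2/9 + 0*1/9 + 5/6*2/9 + 0*4/9 = 2/9
  d_1[2] = 1/6*2/9 + 0*1/9 + 5/6*1/9 + 0*1/9 = 7/54
  d_1[3] = 1/6*4/9 + 0*5/9 + 5/6*5/9 + 0*2/9 = 29/54
d_1 = (0=1/9, 1=2/9, 2=7/54, 3=29/54)
  d_2[0] = 1/9*1/9 + 2/9*2/9 + 7/54*1/9 + 29/54*2/9 = 95/486
  d_2[1] = 1/9*2/9 + 2/9*1/9 + 7/54*2/9 + 29/54*4/9 = 77/243
  d_2[2] = 1/9*2/9 + 2/9*1/9 + 7/54*1/9 + 29/54*1/9 = 10/81
  d_2[3] = 1/9*4/9 + 2/9*5/9 + 7/54*5/9 + 29/54*2/9 = 59/162
d_2 = (0=95/486, 1=77/243, 2=10/81, 3=59/162)
  d_3[0] = 95/486*1/9 + 77/243*2/9 + 10/81*1/9 + 59/162*2/9 = 817/4374
  d_3[1] = 95/486*2/9 + 77/243*1/9 + 10/81*2/9 + 59/162*4/9 = 586/2187
  d_3[2] = 95/486*2/9 + 77/243*1/9 + 10/81*1/9 + 59/162*1/9 = 581/4374
  d_3[3] = 95/486*4/9 + 77/243*5/9 + 10/81*5/9 + 59/162*2/9 = 902/2187
d_3 = (0=817/4374, 1=586/2187, 2=581/4374, 3=902/2187)
  d_4[0] = 817/4374*1/9 + 586/2187*2/9 + 581/4374*1/9 + 902/2187*2/9 = 1225/6561
  d_4[1] = 817/4374*2/9 + 586/2187*1/9 + 581/4374*2/9 + 902/2187*4/9 = 1864/6561
  d_4[2] = 817/4374*2/9 + 586/2187*1/9 + 581/4374*1/9 + 902/2187*1/9 = 5191/39366
  d_4[3] = 817/4374*4/9 + 586/2187*5/9 + 581/4374*5/9 + 902/2187*2/9 = 15641/39366
d_4 = (0=1225/6561, 1=1864/6561, 2=5191/39366, 3=15641/39366)

Answer: 1225/6561 1864/6561 5191/39366 15641/39366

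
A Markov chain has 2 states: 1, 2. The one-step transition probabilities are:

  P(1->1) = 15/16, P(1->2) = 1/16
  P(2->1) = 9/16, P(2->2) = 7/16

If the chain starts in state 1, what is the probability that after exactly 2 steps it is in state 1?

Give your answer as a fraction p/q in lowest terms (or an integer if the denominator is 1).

Computing P^2 by repeated multiplication:
P^1 =
  1: [15/16, 1/16]
  2: [9/16, 7/16]
P^2 =
  1: [117/128, 11/128]
  2: [99/128, 29/128]

(P^2)[1 -> 1] = 117/128

Answer: 117/128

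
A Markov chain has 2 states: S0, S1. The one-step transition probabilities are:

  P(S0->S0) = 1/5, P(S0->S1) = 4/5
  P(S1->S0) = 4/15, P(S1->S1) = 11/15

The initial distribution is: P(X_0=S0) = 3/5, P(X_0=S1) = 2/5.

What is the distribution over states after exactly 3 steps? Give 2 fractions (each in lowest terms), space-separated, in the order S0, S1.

Answer: 4217/16875 12658/16875

Derivation:
Propagating the distribution step by step (d_{t+1} = d_t * P):
d_0 = (S0=3/5, S1=2/5)
  d_1[S0] = 3/5*1/5 + 2/5*4/15 = 17/75
  d_1[S1] = 3/5*4/5 + 2/5*11/15 = 58/75
d_1 = (S0=17/75, S1=58/75)
  d_2[S0] = 17/75*1/5 + 58/75*4/15 = 283/1125
  d_2[S1] = 17/75*4/5 + 58/75*11/15 = 842/1125
d_2 = (S0=283/1125, S1=842/1125)
  d_3[S0] = 283/1125*1/5 + 842/1125*4/15 = 4217/16875
  d_3[S1] = 283/1125*4/5 + 842/1125*11/15 = 12658/16875
d_3 = (S0=4217/16875, S1=12658/16875)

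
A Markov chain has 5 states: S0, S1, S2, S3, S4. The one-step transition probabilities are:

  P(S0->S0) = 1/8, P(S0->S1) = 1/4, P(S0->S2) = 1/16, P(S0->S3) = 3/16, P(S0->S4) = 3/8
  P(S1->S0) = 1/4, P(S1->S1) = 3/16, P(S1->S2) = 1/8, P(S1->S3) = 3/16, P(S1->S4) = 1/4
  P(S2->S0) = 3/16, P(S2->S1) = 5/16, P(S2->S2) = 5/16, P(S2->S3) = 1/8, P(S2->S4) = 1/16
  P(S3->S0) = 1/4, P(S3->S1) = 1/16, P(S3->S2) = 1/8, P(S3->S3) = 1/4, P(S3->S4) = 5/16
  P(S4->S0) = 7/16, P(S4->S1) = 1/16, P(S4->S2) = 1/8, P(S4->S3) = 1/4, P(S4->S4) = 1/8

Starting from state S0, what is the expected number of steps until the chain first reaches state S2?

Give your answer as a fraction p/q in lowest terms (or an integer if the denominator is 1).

Let h_i = expected steps to first reach S2 from state i.
Boundary: h_S2 = 0.
First-step equations for the other states:
  h_S0 = 1 + 1/8*h_S0 + 1/4*h_S1 + 1/16*h_S2 + 3/16*h_S3 + 3/8*h_S4
  h_S1 = 1 + 1/4*h_S0 + 3/16*h_S1 + 1/8*h_S2 + 3/16*h_S3 + 1/4*h_S4
  h_S3 = 1 + 1/4*h_S0 + 1/16*h_S1 + 1/8*h_S2 + 1/4*h_S3 + 5/16*h_S4
  h_S4 = 1 + 7/16*h_S0 + 1/16*h_S1 + 1/8*h_S2 + 1/4*h_S3 + 1/8*h_S4

Substituting h_S2 = 0 and rearranging gives the linear system (I - Q) h = 1:
  [7/8, -1/4, -3/16, -3/8] . (h_S0, h_S1, h_S3, h_S4) = 1
  [-1/4, 13/16, -3/16, -1/4] . (h_S0, h_S1, h_S3, h_S4) = 1
  [-1/4, -1/16, 3/4, -5/16] . (h_S0, h_S1, h_S3, h_S4) = 1
  [-7/16, -1/16, -1/4, 7/8] . (h_S0, h_S1, h_S3, h_S4) = 1

Solving yields:
  h_S0 = 80336/8239
  h_S1 = 6912/749
  h_S3 = 76080/8239
  h_S4 = 76752/8239

Starting state is S0, so the expected hitting time is h_S0 = 80336/8239.

Answer: 80336/8239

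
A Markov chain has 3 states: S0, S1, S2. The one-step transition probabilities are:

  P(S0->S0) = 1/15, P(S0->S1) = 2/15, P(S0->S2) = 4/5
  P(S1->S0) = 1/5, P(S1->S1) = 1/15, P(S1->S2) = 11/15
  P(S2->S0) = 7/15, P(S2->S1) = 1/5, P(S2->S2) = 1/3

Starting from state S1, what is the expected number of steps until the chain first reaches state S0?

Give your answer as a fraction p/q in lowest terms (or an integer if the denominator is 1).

Let h_i = expected steps to first reach S0 from state i.
Boundary: h_S0 = 0.
First-step equations for the other states:
  h_S1 = 1 + 1/5*h_S0 + 1/15*h_S1 + 11/15*h_S2
  h_S2 = 1 + 7/15*h_S0 + 1/5*h_S1 + 1/3*h_S2

Substituting h_S0 = 0 and rearranging gives the linear system (I - Q) h = 1:
  [14/15, -11/15] . (h_S1, h_S2) = 1
  [-1/5, 2/3] . (h_S1, h_S2) = 1

Solving yields:
  h_S1 = 315/107
  h_S2 = 255/107

Starting state is S1, so the expected hitting time is h_S1 = 315/107.

Answer: 315/107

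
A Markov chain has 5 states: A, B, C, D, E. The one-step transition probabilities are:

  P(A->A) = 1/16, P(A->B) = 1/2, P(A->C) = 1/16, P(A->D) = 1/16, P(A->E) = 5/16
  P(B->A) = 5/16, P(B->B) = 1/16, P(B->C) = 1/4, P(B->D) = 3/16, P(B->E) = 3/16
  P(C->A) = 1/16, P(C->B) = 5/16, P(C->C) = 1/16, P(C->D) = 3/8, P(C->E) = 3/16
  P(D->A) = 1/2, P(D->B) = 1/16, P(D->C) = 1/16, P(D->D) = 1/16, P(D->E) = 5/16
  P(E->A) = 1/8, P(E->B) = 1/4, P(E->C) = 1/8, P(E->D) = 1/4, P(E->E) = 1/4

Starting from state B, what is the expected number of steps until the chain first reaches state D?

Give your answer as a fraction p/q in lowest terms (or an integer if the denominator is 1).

Answer: 44944/9349

Derivation:
Let h_i = expected steps to first reach D from state i.
Boundary: h_D = 0.
First-step equations for the other states:
  h_A = 1 + 1/16*h_A + 1/2*h_B + 1/16*h_C + 1/16*h_D + 5/16*h_E
  h_B = 1 + 5/16*h_A + 1/16*h_B + 1/4*h_C + 3/16*h_D + 3/16*h_E
  h_C = 1 + 1/16*h_A + 5/16*h_B + 1/16*h_C + 3/8*h_D + 3/16*h_E
  h_E = 1 + 1/8*h_A + 1/4*h_B + 1/8*h_C + 1/4*h_D + 1/4*h_E

Substituting h_D = 0 and rearranging gives the linear system (I - Q) h = 1:
  [15/16, -1/2, -1/16, -5/16] . (h_A, h_B, h_C, h_E) = 1
  [-5/16, 15/16, -1/4, -3/16] . (h_A, h_B, h_C, h_E) = 1
  [-1/16, -5/16, 15/16, -3/16] . (h_A, h_B, h_C, h_E) = 1
  [-1/8, -1/4, -1/8, 3/4] . (h_A, h_B, h_C, h_E) = 1

Solving yields:
  h_A = 50376/9349
  h_B = 44944/9349
  h_C = 36704/9349
  h_E = 41960/9349

Starting state is B, so the expected hitting time is h_B = 44944/9349.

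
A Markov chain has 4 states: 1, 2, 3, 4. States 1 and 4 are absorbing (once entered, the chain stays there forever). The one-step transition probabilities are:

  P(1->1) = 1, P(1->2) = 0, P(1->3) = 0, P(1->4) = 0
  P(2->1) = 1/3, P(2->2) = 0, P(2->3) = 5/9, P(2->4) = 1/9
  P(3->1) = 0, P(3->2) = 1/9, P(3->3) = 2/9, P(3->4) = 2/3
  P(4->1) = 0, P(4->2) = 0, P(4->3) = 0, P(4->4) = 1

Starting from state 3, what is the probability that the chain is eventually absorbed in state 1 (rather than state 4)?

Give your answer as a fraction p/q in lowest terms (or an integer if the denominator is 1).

Answer: 3/58

Derivation:
Let a_i = P(absorbed in 1 | start in state i).
Boundary conditions: a_1 = 1, a_4 = 0.
For each transient state i, a_i = sum_j P(i->j) * a_j:
  a_2 = 1/3*a_1 + 0*a_2 + 5/9*a_3 + 1/9*a_4
  a_3 = 0*a_1 + 1/9*a_2 + 2/9*a_3 + 2/3*a_4

Substituting a_1 = 1 and a_4 = 0, rearrange to (I - Q) a = r where r[i] = P(i -> 1):
  [1, -5/9] . (a_2, a_3) = 1/3
  [-1/9, 7/9] . (a_2, a_3) = 0

Solving yields:
  a_2 = 21/58
  a_3 = 3/58

Starting state is 3, so the absorption probability is a_3 = 3/58.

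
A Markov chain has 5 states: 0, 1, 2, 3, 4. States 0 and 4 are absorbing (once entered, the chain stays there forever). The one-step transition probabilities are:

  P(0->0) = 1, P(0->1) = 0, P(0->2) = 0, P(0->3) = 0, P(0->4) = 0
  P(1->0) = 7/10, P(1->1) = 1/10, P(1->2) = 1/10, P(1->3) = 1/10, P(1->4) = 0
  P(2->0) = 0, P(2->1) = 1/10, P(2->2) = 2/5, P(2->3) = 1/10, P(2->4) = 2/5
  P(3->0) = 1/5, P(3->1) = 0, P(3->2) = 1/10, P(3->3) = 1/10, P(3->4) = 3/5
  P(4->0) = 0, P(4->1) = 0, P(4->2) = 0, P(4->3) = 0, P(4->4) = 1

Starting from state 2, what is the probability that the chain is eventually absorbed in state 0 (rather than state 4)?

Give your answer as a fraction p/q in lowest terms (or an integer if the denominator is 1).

Answer: 83/467

Derivation:
Let a_i = P(absorbed in 0 | start in state i).
Boundary conditions: a_0 = 1, a_4 = 0.
For each transient state i, a_i = sum_j P(i->j) * a_j:
  a_1 = 7/10*a_0 + 1/10*a_1 + 1/10*a_2 + 1/10*a_3 + 0*a_4
  a_2 = 0*a_0 + 1/10*a_1 + 2/5*a_2 + 1/10*a_3 + 2/5*a_4
  a_3 = 1/5*a_0 + 0*a_1 + 1/10*a_2 + 1/10*a_3 + 3/5*a_4

Substituting a_0 = 1 and a_4 = 0, rearrange to (I - Q) a = r where r[i] = P(i -> 0):
  [9/10, -1/10, -1/10] . (a_1, a_2, a_3) = 7/10
  [-1/10, 3/5, -1/10] . (a_1, a_2, a_3) = 0
  [0, -1/10, 9/10] . (a_1, a_2, a_3) = 1/5

Solving yields:
  a_1 = 385/467
  a_2 = 83/467
  a_3 = 113/467

Starting state is 2, so the absorption probability is a_2 = 83/467.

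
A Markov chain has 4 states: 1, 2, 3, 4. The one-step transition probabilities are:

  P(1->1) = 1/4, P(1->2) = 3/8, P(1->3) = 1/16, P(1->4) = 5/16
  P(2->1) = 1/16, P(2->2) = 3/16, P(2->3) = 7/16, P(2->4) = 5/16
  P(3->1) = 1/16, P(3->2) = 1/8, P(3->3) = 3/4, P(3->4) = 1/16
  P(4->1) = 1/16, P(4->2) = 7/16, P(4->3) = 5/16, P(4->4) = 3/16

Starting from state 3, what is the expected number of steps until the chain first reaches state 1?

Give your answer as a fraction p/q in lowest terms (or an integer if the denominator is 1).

Answer: 16

Derivation:
Let h_i = expected steps to first reach 1 from state i.
Boundary: h_1 = 0.
First-step equations for the other states:
  h_2 = 1 + 1/16*h_1 + 3/16*h_2 + 7/16*h_3 + 5/16*h_4
  h_3 = 1 + 1/16*h_1 + 1/8*h_2 + 3/4*h_3 + 1/16*h_4
  h_4 = 1 + 1/16*h_1 + 7/16*h_2 + 5/16*h_3 + 3/16*h_4

Substituting h_1 = 0 and rearranging gives the linear system (I - Q) h = 1:
  [13/16, -7/16, -5/16] . (h_2, h_3, h_4) = 1
  [-1/8, 1/4, -1/16] . (h_2, h_3, h_4) = 1
  [-7/16, -5/16, 13/16] . (h_2, h_3, h_4) = 1

Solving yields:
  h_2 = 16
  h_3 = 16
  h_4 = 16

Starting state is 3, so the expected hitting time is h_3 = 16.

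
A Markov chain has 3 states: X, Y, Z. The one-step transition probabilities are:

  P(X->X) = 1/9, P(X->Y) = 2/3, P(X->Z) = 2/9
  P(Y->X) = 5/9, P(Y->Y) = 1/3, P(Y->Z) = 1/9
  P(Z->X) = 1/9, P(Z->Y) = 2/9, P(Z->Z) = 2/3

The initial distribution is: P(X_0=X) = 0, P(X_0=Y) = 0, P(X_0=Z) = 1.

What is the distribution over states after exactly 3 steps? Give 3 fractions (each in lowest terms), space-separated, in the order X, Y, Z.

Answer: 59/243 254/729 298/729

Derivation:
Propagating the distribution step by step (d_{t+1} = d_t * P):
d_0 = (X=0, Y=0, Z=1)
  d_1[X] = 0*1/9 + 0*5/9 + 1*1/9 = 1/9
  d_1[Y] = 0*2/3 + 0*1/3 + 1*2/9 = 2/9
  d_1[Z] = 0*2/9 + 0*1/9 + 1*2/3 = 2/3
d_1 = (X=1/9, Y=2/9, Z=2/3)
  d_2[X] = 1/9*1/9 + 2/9*5/9 + 2/3*1/9 = 17/81
  d_2[Y] = 1/9*2/3 + 2/9*1/3 + 2/3*2/9 = 8/27
  d_2[Z] = 1/9*2/9 + 2/9*1/9 + 2/3*2/3 = 40/81
d_2 = (X=17/81, Y=8/27, Z=40/81)
  d_3[X] = 17/81*1/9 + 8/27*5/9 + 40/81*1/9 = 59/243
  d_3[Y] = 17/81*2/3 + 8/27*1/3 + 40/81*2/9 = 254/729
  d_3[Z] = 17/81*2/9 + 8/27*1/9 + 40/81*2/3 = 298/729
d_3 = (X=59/243, Y=254/729, Z=298/729)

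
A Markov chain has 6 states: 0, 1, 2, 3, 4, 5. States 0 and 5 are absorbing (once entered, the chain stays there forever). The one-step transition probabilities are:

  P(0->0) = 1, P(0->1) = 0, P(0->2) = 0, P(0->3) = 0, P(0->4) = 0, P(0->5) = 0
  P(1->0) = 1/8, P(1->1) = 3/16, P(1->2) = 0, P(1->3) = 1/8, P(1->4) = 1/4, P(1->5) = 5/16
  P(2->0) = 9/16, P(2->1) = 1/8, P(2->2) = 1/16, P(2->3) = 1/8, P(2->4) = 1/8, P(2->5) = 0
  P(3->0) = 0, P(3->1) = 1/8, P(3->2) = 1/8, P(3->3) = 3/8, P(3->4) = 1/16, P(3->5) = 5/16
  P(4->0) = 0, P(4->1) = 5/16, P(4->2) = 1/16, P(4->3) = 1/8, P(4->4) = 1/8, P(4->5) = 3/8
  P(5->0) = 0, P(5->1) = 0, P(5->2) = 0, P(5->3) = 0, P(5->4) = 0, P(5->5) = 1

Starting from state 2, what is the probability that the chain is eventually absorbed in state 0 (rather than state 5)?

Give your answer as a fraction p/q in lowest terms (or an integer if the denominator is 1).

Let a_i = P(absorbed in 0 | start in state i).
Boundary conditions: a_0 = 1, a_5 = 0.
For each transient state i, a_i = sum_j P(i->j) * a_j:
  a_1 = 1/8*a_0 + 3/16*a_1 + 0*a_2 + 1/8*a_3 + 1/4*a_4 + 5/16*a_5
  a_2 = 9/16*a_0 + 1/8*a_1 + 1/16*a_2 + 1/8*a_3 + 1/8*a_4 + 0*a_5
  a_3 = 0*a_0 + 1/8*a_1 + 1/8*a_2 + 3/8*a_3 + 1/16*a_4 + 5/16*a_5
  a_4 = 0*a_0 + 5/16*a_1 + 1/16*a_2 + 1/8*a_3 + 1/8*a_4 + 3/8*a_5

Substituting a_0 = 1 and a_5 = 0, rearrange to (I - Q) a = r where r[i] = P(i -> 0):
  [13/16, 0, -1/8, -1/4] . (a_1, a_2, a_3, a_4) = 1/8
  [-1/8, 15/16, -1/8, -1/8] . (a_1, a_2, a_3, a_4) = 9/16
  [-1/8, -1/8, 5/8, -1/16] . (a_1, a_2, a_3, a_4) = 0
  [-5/16, -1/16, -1/8, 7/8] . (a_1, a_2, a_3, a_4) = 0

Solving yields:
  a_1 = 2497/10683
  a_2 = 806/1187
  a_3 = 4243/21366
  a_4 = 571/3561

Starting state is 2, so the absorption probability is a_2 = 806/1187.

Answer: 806/1187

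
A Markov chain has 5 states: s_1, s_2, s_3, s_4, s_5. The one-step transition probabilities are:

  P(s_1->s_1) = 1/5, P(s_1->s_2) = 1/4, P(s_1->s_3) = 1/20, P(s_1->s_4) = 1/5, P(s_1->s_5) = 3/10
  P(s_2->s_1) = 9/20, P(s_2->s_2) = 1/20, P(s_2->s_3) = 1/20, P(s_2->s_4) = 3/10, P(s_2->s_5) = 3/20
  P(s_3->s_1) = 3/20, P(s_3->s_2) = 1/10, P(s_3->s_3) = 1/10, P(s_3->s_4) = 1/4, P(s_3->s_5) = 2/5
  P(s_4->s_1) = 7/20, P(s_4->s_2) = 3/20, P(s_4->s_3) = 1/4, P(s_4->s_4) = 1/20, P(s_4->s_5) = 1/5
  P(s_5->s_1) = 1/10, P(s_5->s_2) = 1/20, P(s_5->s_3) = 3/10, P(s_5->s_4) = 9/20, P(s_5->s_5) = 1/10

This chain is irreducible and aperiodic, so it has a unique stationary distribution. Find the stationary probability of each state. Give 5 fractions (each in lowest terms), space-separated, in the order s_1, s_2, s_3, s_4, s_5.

Answer: 57743/242777 31538/242777 39649/242777 58681/242777 55166/242777

Derivation:
The stationary distribution satisfies pi = pi * P, i.e.:
  pi_s_1 = 1/5*pi_s_1 + 9/20*pi_s_2 + 3/20*pi_s_3 + 7/20*pi_s_4 + 1/10*pi_s_5
  pi_s_2 = 1/4*pi_s_1 + 1/20*pi_s_2 + 1/10*pi_s_3 + 3/20*pi_s_4 + 1/20*pi_s_5
  pi_s_3 = 1/20*pi_s_1 + 1/20*pi_s_2 + 1/10*pi_s_3 + 1/4*pi_s_4 + 3/10*pi_s_5
  pi_s_4 = 1/5*pi_s_1 + 3/10*pi_s_2 + 1/4*pi_s_3 + 1/20*pi_s_4 + 9/20*pi_s_5
  pi_s_5 = 3/10*pi_s_1 + 3/20*pi_s_2 + 2/5*pi_s_3 + 1/5*pi_s_4 + 1/10*pi_s_5
with normalization: pi_s_1 + pi_s_2 + pi_s_3 + pi_s_4 + pi_s_5 = 1.

Using the first 4 balance equations plus normalization, the linear system A*pi = b is:
  [-4/5, 9/20, 3/20, 7/20, 1/10] . pi = 0
  [1/4, -19/20, 1/10, 3/20, 1/20] . pi = 0
  [1/20, 1/20, -9/10, 1/4, 3/10] . pi = 0
  [1/5, 3/10, 1/4, -19/20, 9/20] . pi = 0
  [1, 1, 1, 1, 1] . pi = 1

Solving yields:
  pi_s_1 = 57743/242777
  pi_s_2 = 31538/242777
  pi_s_3 = 39649/242777
  pi_s_4 = 58681/242777
  pi_s_5 = 55166/242777

Verification (pi * P):
  57743/242777*1/5 + 31538/242777*9/20 + 39649/242777*3/20 + 58681/242777*7/20 + 55166/242777*1/10 = 57743/242777 = pi_s_1  (ok)
  57743/242777*1/4 + 31538/242777*1/20 + 39649/242777*1/10 + 58681/242777*3/20 + 55166/242777*1/20 = 31538/242777 = pi_s_2  (ok)
  57743/242777*1/20 + 31538/242777*1/20 + 39649/242777*1/10 + 58681/242777*1/4 + 55166/242777*3/10 = 39649/242777 = pi_s_3  (ok)
  57743/242777*1/5 + 31538/242777*3/10 + 39649/242777*1/4 + 58681/242777*1/20 + 55166/242777*9/20 = 58681/242777 = pi_s_4  (ok)
  57743/242777*3/10 + 31538/242777*3/20 + 39649/242777*2/5 + 58681/242777*1/5 + 55166/242777*1/10 = 55166/242777 = pi_s_5  (ok)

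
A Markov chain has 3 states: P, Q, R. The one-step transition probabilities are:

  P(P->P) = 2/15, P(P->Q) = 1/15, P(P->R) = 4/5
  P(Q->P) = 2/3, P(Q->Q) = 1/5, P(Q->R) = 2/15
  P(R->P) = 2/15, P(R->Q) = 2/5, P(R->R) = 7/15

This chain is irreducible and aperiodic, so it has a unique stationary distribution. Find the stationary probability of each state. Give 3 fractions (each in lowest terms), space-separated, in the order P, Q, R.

Answer: 42/155 8/31 73/155

Derivation:
The stationary distribution satisfies pi = pi * P, i.e.:
  pi_P = 2/15*pi_P + 2/3*pi_Q + 2/15*pi_R
  pi_Q = 1/15*pi_P + 1/5*pi_Q + 2/5*pi_R
  pi_R = 4/5*pi_P + 2/15*pi_Q + 7/15*pi_R
with normalization: pi_P + pi_Q + pi_R = 1.

Using the first 2 balance equations plus normalization, the linear system A*pi = b is:
  [-13/15, 2/3, 2/15] . pi = 0
  [1/15, -4/5, 2/5] . pi = 0
  [1, 1, 1] . pi = 1

Solving yields:
  pi_P = 42/155
  pi_Q = 8/31
  pi_R = 73/155

Verification (pi * P):
  42/155*2/15 + 8/31*2/3 + 73/155*2/15 = 42/155 = pi_P  (ok)
  42/155*1/15 + 8/31*1/5 + 73/155*2/5 = 8/31 = pi_Q  (ok)
  42/155*4/5 + 8/31*2/15 + 73/155*7/15 = 73/155 = pi_R  (ok)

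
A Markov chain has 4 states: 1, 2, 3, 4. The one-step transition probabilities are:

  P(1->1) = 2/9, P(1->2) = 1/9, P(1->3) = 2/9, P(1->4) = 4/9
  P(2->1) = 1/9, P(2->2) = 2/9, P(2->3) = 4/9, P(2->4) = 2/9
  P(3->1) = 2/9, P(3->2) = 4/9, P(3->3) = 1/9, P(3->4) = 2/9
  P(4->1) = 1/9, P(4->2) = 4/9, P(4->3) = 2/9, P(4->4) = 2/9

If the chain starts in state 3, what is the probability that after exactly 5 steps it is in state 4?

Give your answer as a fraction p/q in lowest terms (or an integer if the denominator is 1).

Computing P^5 by repeated multiplication:
P^1 =
  1: [2/9, 1/9, 2/9, 4/9]
  2: [1/9, 2/9, 4/9, 2/9]
  3: [2/9, 4/9, 1/9, 2/9]
  4: [1/9, 4/9, 2/9, 2/9]
P^2 =
  1: [13/81, 28/81, 2/9, 22/81]
  2: [14/81, 29/81, 2/9, 20/81]
  3: [4/27, 22/81, 25/81, 22/81]
  4: [4/27, 25/81, 8/27, 20/81]
P^3 =
  1: [112/729, 229/729, 200/729, 188/729]
  2: [113/729, 224/729, 202/729, 190/729]
  3: [118/729, 244/729, 181/729, 62/243]
  4: [13/81, 238/729, 188/729, 62/243]
P^4 =
  1: [347/2187, 2122/6561, 572/2187, 1682/6561]
  2: [116/729, 2129/6561, 568/2187, 1684/6561]
  3: [1028/6561, 2074/6561, 1765/6561, 1694/6561]
  4: [1034/6561, 2089/6561, 194/729, 188/729]
P^5 =
  1: [3106/19683, 18877/59049, 15650/59049, 5068/19683]
  2: [3103/19683, 18854/59049, 15676/59049, 1690/6561]
  3: [3118/19683, 19012/59049, 15505/59049, 15178/59049]
  4: [9341/59049, 18964/59049, 15554/59049, 15190/59049]

(P^5)[3 -> 4] = 15178/59049

Answer: 15178/59049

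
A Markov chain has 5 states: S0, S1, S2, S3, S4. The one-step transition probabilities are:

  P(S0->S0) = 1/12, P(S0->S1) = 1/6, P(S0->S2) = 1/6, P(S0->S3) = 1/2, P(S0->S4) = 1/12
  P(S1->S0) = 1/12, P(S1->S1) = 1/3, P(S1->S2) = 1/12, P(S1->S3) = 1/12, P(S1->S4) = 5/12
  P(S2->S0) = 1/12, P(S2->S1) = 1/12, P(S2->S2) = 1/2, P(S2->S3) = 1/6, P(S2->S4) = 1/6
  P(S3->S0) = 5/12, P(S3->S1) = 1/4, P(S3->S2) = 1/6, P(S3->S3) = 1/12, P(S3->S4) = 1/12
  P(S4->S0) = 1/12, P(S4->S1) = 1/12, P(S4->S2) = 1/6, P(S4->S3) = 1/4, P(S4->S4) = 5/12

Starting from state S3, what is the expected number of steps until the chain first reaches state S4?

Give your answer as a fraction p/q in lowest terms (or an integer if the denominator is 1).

Let h_i = expected steps to first reach S4 from state i.
Boundary: h_S4 = 0.
First-step equations for the other states:
  h_S0 = 1 + 1/12*h_S0 + 1/6*h_S1 + 1/6*h_S2 + 1/2*h_S3 + 1/12*h_S4
  h_S1 = 1 + 1/12*h_S0 + 1/3*h_S1 + 1/12*h_S2 + 1/12*h_S3 + 5/12*h_S4
  h_S2 = 1 + 1/12*h_S0 + 1/12*h_S1 + 1/2*h_S2 + 1/6*h_S3 + 1/6*h_S4
  h_S3 = 1 + 5/12*h_S0 + 1/4*h_S1 + 1/6*h_S2 + 1/12*h_S3 + 1/12*h_S4

Substituting h_S4 = 0 and rearranging gives the linear system (I - Q) h = 1:
  [11/12, -1/6, -1/6, -1/2] . (h_S0, h_S1, h_S2, h_S3) = 1
  [-1/12, 2/3, -1/12, -1/12] . (h_S0, h_S1, h_S2, h_S3) = 1
  [-1/12, -1/12, 1/2, -1/6] . (h_S0, h_S1, h_S2, h_S3) = 1
  [-5/12, -1/4, -1/6, 11/12] . (h_S0, h_S1, h_S2, h_S3) = 1

Solving yields:
  h_S0 = 16548/2801
  h_S1 = 10224/2801
  h_S2 = 15456/2801
  h_S3 = 16176/2801

Starting state is S3, so the expected hitting time is h_S3 = 16176/2801.

Answer: 16176/2801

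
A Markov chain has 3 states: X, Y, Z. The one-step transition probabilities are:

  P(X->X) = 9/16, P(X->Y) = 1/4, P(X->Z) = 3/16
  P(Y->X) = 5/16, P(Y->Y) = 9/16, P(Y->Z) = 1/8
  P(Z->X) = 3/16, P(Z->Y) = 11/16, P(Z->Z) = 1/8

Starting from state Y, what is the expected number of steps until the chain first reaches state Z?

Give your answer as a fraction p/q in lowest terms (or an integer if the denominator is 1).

Let h_i = expected steps to first reach Z from state i.
Boundary: h_Z = 0.
First-step equations for the other states:
  h_X = 1 + 9/16*h_X + 1/4*h_Y + 3/16*h_Z
  h_Y = 1 + 5/16*h_X + 9/16*h_Y + 1/8*h_Z

Substituting h_Z = 0 and rearranging gives the linear system (I - Q) h = 1:
  [7/16, -1/4] . (h_X, h_Y) = 1
  [-5/16, 7/16] . (h_X, h_Y) = 1

Solving yields:
  h_X = 176/29
  h_Y = 192/29

Starting state is Y, so the expected hitting time is h_Y = 192/29.

Answer: 192/29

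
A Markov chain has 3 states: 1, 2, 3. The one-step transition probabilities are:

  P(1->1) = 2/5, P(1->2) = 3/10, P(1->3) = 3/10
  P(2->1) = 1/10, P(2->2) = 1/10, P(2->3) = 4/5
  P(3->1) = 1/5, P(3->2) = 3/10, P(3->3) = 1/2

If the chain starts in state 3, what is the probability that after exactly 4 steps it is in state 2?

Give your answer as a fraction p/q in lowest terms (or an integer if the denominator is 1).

Answer: 156/625

Derivation:
Computing P^4 by repeated multiplication:
P^1 =
  1: [2/5, 3/10, 3/10]
  2: [1/10, 1/10, 4/5]
  3: [1/5, 3/10, 1/2]
P^2 =
  1: [1/4, 6/25, 51/100]
  2: [21/100, 7/25, 51/100]
  3: [21/100, 6/25, 11/20]
P^3 =
  1: [113/500, 63/250, 261/500]
  2: [107/500, 61/250, 271/500]
  3: [109/500, 63/250, 53/100]
P^4 =
  1: [11/50, 156/625, 663/1250]
  2: [273/1250, 157/625, 663/1250]
  3: [273/1250, 156/625, 133/250]

(P^4)[3 -> 2] = 156/625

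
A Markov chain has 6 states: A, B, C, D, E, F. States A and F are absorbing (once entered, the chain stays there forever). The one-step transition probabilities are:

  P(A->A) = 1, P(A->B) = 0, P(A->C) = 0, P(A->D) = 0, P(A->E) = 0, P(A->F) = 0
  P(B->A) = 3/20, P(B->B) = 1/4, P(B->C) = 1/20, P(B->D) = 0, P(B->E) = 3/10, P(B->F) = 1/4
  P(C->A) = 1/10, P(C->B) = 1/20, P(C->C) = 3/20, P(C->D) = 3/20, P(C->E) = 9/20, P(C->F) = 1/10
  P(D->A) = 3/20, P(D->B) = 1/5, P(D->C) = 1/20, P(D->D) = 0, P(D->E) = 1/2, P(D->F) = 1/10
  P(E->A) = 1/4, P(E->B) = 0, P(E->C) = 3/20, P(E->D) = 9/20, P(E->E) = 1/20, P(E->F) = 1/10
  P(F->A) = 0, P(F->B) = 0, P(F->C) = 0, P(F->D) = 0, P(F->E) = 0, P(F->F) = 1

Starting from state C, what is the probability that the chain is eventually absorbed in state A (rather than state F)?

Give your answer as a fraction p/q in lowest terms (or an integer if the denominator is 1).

Answer: 16938/28643

Derivation:
Let a_i = P(absorbed in A | start in state i).
Boundary conditions: a_A = 1, a_F = 0.
For each transient state i, a_i = sum_j P(i->j) * a_j:
  a_B = 3/20*a_A + 1/4*a_B + 1/20*a_C + 0*a_D + 3/10*a_E + 1/4*a_F
  a_C = 1/10*a_A + 1/20*a_B + 3/20*a_C + 3/20*a_D + 9/20*a_E + 1/10*a_F
  a_D = 3/20*a_A + 1/5*a_B + 1/20*a_C + 0*a_D + 1/2*a_E + 1/10*a_F
  a_E = 1/4*a_A + 0*a_B + 3/20*a_C + 9/20*a_D + 1/20*a_E + 1/10*a_F

Substituting a_A = 1 and a_F = 0, rearrange to (I - Q) a = r where r[i] = P(i -> A):
  [3/4, -1/20, 0, -3/10] . (a_B, a_C, a_D, a_E) = 3/20
  [-1/20, 17/20, -3/20, -9/20] . (a_B, a_C, a_D, a_E) = 1/10
  [-1/5, -1/20, 1, -1/2] . (a_B, a_C, a_D, a_E) = 3/20
  [0, -3/20, -9/20, 19/20] . (a_B, a_C, a_D, a_E) = 1/4

Solving yields:
  a_B = 14192/28643
  a_C = 16938/28643
  a_D = 34299/57286
  a_E = 36671/57286

Starting state is C, so the absorption probability is a_C = 16938/28643.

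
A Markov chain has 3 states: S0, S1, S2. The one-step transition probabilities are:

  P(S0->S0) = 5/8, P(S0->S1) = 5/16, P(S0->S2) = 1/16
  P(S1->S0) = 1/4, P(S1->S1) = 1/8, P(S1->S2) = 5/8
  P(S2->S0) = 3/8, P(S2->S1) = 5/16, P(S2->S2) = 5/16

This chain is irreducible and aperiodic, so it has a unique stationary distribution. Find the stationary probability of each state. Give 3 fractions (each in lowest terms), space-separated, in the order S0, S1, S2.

Answer: 26/57 5/19 16/57

Derivation:
The stationary distribution satisfies pi = pi * P, i.e.:
  pi_S0 = 5/8*pi_S0 + 1/4*pi_S1 + 3/8*pi_S2
  pi_S1 = 5/16*pi_S0 + 1/8*pi_S1 + 5/16*pi_S2
  pi_S2 = 1/16*pi_S0 + 5/8*pi_S1 + 5/16*pi_S2
with normalization: pi_S0 + pi_S1 + pi_S2 = 1.

Using the first 2 balance equations plus normalization, the linear system A*pi = b is:
  [-3/8, 1/4, 3/8] . pi = 0
  [5/16, -7/8, 5/16] . pi = 0
  [1, 1, 1] . pi = 1

Solving yields:
  pi_S0 = 26/57
  pi_S1 = 5/19
  pi_S2 = 16/57

Verification (pi * P):
  26/57*5/8 + 5/19*1/4 + 16/57*3/8 = 26/57 = pi_S0  (ok)
  26/57*5/16 + 5/19*1/8 + 16/57*5/16 = 5/19 = pi_S1  (ok)
  26/57*1/16 + 5/19*5/8 + 16/57*5/16 = 16/57 = pi_S2  (ok)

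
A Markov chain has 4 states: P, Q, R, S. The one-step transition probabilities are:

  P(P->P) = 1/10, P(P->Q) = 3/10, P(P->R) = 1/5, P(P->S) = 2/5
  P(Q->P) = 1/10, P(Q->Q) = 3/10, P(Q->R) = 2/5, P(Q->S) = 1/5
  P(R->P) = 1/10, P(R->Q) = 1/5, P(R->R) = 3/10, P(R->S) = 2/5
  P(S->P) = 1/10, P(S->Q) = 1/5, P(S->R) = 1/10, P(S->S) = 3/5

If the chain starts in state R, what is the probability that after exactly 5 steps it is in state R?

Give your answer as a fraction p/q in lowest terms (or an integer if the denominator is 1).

Answer: 22497/100000

Derivation:
Computing P^5 by repeated multiplication:
P^1 =
  P: [1/10, 3/10, 1/5, 2/5]
  Q: [1/10, 3/10, 2/5, 1/5]
  R: [1/10, 1/5, 3/10, 2/5]
  S: [1/10, 1/5, 1/10, 3/5]
P^2 =
  P: [1/10, 6/25, 6/25, 21/50]
  Q: [1/10, 6/25, 7/25, 19/50]
  R: [1/10, 23/100, 23/100, 11/25]
  S: [1/10, 23/100, 19/100, 12/25]
P^3 =
  P: [1/10, 117/500, 23/100, 109/250]
  Q: [1/10, 117/500, 119/500, 107/250]
  R: [1/10, 233/1000, 9/40, 221/500]
  S: [1/10, 233/1000, 217/1000, 9/20]
P^4 =
  P: [1/10, 1167/5000, 1131/5000, 1101/2500]
  Q: [1/10, 1167/5000, 1139/5000, 1097/2500]
  R: [1/10, 2333/10000, 2249/10000, 2209/5000]
  S: [1/10, 2333/10000, 2233/10000, 2217/5000]
P^5 =
  P: [1/10, 11667/50000, 11263/50000, 2207/5000]
  Q: [1/10, 11667/50000, 11279/50000, 11027/25000]
  R: [1/10, 23333/100000, 22497/100000, 4417/10000]
  S: [1/10, 23333/100000, 4493/20000, 22101/50000]

(P^5)[R -> R] = 22497/100000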